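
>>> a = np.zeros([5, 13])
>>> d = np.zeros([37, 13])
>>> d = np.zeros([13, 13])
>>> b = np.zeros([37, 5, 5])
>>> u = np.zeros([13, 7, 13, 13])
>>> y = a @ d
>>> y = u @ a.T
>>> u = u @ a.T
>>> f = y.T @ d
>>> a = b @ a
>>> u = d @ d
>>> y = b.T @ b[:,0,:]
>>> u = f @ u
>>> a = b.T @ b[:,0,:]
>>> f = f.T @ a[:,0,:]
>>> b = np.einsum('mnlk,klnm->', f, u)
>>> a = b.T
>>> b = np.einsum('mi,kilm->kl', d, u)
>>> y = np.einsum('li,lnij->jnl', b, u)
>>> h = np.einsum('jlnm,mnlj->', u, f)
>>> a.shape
()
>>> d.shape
(13, 13)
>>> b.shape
(5, 7)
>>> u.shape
(5, 13, 7, 13)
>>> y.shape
(13, 13, 5)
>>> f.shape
(13, 7, 13, 5)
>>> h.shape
()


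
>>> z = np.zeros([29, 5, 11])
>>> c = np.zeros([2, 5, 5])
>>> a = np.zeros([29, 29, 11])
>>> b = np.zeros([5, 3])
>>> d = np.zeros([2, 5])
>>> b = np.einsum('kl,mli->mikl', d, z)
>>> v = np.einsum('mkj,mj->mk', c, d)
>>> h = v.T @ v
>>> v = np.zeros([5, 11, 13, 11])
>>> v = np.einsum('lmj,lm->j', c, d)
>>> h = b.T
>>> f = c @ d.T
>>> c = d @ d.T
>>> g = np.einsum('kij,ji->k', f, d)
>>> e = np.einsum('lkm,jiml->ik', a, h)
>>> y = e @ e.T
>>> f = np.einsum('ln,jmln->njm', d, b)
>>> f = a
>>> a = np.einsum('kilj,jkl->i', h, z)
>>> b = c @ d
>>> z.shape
(29, 5, 11)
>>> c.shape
(2, 2)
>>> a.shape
(2,)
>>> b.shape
(2, 5)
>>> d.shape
(2, 5)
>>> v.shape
(5,)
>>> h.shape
(5, 2, 11, 29)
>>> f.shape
(29, 29, 11)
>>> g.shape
(2,)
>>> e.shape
(2, 29)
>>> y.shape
(2, 2)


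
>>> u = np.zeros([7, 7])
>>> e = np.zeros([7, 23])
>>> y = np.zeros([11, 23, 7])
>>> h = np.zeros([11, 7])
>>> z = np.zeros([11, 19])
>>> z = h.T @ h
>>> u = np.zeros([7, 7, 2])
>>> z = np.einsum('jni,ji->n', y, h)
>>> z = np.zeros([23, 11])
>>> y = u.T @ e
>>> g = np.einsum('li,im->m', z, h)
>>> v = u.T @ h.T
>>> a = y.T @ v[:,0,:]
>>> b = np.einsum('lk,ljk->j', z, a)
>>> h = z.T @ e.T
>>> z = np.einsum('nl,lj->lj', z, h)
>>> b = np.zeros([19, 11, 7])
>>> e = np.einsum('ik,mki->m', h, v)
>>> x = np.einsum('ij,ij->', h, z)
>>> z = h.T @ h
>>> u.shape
(7, 7, 2)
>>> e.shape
(2,)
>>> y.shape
(2, 7, 23)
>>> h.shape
(11, 7)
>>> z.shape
(7, 7)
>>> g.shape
(7,)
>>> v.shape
(2, 7, 11)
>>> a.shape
(23, 7, 11)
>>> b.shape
(19, 11, 7)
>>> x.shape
()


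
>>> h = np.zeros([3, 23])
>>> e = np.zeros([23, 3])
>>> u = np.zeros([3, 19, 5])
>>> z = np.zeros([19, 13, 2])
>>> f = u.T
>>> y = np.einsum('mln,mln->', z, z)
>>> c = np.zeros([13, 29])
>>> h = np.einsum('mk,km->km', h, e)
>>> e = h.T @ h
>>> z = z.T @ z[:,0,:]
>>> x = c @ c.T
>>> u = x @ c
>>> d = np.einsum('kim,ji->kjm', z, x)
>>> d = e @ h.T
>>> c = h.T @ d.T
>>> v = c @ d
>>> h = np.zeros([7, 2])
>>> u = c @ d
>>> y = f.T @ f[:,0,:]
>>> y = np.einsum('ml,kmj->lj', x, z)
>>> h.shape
(7, 2)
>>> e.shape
(3, 3)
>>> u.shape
(3, 23)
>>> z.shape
(2, 13, 2)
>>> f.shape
(5, 19, 3)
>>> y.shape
(13, 2)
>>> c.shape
(3, 3)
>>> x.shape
(13, 13)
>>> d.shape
(3, 23)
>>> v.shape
(3, 23)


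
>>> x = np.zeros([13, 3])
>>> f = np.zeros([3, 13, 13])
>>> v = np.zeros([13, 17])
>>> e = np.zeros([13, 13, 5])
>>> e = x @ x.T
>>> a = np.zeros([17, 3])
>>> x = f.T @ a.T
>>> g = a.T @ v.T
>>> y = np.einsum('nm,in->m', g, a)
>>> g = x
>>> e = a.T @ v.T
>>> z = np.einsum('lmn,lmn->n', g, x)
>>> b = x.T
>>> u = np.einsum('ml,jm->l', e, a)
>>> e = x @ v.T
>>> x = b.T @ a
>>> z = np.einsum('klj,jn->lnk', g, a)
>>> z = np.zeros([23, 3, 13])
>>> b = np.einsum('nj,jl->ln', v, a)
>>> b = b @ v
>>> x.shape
(13, 13, 3)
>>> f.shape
(3, 13, 13)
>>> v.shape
(13, 17)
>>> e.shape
(13, 13, 13)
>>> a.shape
(17, 3)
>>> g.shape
(13, 13, 17)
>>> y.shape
(13,)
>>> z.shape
(23, 3, 13)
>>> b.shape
(3, 17)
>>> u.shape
(13,)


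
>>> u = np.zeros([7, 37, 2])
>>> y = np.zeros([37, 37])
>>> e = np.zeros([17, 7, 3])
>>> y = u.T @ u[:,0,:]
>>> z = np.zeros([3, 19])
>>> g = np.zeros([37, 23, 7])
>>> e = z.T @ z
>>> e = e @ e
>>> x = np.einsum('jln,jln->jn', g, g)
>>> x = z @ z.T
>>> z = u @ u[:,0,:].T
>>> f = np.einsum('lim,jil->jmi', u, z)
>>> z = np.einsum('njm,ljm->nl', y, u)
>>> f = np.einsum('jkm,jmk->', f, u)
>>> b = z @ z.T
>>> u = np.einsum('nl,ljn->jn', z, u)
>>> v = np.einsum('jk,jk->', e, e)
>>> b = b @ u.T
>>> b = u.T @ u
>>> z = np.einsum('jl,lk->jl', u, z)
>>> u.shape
(37, 2)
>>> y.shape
(2, 37, 2)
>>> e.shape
(19, 19)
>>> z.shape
(37, 2)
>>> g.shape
(37, 23, 7)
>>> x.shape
(3, 3)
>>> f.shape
()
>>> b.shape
(2, 2)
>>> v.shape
()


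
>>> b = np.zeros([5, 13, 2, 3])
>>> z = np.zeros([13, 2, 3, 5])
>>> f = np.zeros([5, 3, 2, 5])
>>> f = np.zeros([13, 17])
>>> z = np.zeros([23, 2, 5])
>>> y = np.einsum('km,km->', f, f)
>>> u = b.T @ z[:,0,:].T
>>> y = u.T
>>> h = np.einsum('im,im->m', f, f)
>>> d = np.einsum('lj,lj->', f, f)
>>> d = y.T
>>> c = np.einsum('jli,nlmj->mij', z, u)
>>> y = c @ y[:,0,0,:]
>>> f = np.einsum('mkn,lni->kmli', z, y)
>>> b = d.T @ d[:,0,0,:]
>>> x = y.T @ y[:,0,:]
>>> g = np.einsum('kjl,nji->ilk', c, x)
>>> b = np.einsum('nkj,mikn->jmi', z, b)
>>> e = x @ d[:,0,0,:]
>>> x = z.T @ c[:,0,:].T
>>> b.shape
(5, 23, 13)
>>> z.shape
(23, 2, 5)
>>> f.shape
(2, 23, 13, 3)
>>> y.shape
(13, 5, 3)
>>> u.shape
(3, 2, 13, 23)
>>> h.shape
(17,)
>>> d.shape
(3, 2, 13, 23)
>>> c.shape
(13, 5, 23)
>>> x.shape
(5, 2, 13)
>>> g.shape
(3, 23, 13)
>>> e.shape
(3, 5, 23)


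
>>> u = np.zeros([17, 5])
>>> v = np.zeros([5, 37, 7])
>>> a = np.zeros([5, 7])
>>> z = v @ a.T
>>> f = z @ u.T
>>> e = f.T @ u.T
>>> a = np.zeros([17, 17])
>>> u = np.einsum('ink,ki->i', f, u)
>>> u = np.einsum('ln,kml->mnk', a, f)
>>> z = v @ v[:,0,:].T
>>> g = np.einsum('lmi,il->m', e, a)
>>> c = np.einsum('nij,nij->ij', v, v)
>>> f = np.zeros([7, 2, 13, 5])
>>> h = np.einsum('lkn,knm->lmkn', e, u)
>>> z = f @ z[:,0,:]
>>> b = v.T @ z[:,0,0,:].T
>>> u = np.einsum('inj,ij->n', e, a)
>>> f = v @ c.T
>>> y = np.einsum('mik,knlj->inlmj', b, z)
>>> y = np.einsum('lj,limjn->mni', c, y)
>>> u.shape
(37,)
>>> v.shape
(5, 37, 7)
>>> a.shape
(17, 17)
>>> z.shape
(7, 2, 13, 5)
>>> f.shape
(5, 37, 37)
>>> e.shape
(17, 37, 17)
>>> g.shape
(37,)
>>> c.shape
(37, 7)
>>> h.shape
(17, 5, 37, 17)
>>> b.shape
(7, 37, 7)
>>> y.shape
(13, 5, 2)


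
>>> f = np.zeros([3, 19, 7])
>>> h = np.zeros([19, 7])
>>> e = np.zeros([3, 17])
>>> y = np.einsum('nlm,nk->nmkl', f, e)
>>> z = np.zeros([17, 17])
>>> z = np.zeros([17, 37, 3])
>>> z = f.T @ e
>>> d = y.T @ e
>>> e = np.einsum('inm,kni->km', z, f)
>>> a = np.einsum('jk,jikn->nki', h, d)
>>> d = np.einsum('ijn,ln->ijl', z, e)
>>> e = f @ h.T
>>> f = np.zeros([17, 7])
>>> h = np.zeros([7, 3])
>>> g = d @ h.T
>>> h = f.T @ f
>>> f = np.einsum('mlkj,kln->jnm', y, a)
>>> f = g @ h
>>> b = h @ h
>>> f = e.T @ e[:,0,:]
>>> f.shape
(19, 19, 19)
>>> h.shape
(7, 7)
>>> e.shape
(3, 19, 19)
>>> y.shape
(3, 7, 17, 19)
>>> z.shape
(7, 19, 17)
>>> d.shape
(7, 19, 3)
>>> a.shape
(17, 7, 17)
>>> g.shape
(7, 19, 7)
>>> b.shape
(7, 7)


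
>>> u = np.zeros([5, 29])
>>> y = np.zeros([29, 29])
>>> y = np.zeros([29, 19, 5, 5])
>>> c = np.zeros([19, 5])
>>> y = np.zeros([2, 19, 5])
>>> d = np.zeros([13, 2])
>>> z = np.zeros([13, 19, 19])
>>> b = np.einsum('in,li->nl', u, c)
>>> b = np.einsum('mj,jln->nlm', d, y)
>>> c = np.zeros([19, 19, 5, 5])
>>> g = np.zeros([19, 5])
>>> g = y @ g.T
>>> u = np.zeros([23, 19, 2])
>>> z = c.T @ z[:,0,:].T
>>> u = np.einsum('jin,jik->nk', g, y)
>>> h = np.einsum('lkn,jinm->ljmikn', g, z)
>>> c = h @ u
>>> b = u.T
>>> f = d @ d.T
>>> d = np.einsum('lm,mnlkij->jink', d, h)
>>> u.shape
(19, 5)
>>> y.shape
(2, 19, 5)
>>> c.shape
(2, 5, 13, 5, 19, 5)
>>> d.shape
(19, 19, 5, 5)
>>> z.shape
(5, 5, 19, 13)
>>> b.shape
(5, 19)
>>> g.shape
(2, 19, 19)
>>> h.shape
(2, 5, 13, 5, 19, 19)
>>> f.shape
(13, 13)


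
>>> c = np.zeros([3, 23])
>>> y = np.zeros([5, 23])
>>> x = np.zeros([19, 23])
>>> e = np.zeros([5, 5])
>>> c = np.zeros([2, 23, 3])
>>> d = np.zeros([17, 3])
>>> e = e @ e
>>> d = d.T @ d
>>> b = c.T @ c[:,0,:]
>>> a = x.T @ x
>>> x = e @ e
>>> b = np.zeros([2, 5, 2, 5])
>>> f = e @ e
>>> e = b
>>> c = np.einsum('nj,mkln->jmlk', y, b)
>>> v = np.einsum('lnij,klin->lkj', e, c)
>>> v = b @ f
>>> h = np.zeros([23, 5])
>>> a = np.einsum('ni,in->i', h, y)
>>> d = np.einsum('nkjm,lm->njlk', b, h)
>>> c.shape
(23, 2, 2, 5)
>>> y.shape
(5, 23)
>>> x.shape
(5, 5)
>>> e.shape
(2, 5, 2, 5)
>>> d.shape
(2, 2, 23, 5)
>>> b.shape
(2, 5, 2, 5)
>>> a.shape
(5,)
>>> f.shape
(5, 5)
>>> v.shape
(2, 5, 2, 5)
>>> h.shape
(23, 5)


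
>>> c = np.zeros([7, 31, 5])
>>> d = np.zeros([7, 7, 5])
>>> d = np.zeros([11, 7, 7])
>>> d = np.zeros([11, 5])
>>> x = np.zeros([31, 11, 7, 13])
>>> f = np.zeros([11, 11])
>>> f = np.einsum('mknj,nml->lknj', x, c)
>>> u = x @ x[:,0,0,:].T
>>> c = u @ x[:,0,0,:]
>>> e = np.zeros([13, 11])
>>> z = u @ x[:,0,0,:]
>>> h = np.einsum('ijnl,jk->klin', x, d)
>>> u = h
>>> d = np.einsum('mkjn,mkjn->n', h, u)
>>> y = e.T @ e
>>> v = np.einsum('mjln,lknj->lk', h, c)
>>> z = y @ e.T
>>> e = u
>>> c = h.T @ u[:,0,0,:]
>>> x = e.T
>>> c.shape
(7, 31, 13, 7)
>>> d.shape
(7,)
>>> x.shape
(7, 31, 13, 5)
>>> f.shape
(5, 11, 7, 13)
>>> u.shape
(5, 13, 31, 7)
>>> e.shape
(5, 13, 31, 7)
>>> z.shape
(11, 13)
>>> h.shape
(5, 13, 31, 7)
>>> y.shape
(11, 11)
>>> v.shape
(31, 11)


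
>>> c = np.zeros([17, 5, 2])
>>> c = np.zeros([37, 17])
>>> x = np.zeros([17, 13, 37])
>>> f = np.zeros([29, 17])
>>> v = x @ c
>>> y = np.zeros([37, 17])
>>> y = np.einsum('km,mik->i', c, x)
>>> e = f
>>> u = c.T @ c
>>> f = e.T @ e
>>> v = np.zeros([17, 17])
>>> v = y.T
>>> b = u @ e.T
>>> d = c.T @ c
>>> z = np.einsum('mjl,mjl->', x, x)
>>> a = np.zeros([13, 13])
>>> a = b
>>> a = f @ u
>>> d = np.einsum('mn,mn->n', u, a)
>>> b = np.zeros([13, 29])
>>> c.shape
(37, 17)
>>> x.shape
(17, 13, 37)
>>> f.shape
(17, 17)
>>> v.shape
(13,)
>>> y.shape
(13,)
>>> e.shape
(29, 17)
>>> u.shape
(17, 17)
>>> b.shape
(13, 29)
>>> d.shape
(17,)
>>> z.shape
()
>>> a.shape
(17, 17)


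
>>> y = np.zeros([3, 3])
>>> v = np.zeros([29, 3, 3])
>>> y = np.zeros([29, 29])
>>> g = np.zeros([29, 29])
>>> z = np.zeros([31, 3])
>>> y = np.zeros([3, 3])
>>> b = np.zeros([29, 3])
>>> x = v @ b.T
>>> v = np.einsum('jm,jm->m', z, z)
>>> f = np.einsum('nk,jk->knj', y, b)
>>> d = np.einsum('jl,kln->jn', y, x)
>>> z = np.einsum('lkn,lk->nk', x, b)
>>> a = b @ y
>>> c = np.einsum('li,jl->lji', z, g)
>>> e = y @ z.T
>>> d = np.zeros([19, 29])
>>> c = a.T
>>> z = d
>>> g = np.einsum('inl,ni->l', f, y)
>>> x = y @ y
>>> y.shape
(3, 3)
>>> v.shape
(3,)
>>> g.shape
(29,)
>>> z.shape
(19, 29)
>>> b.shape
(29, 3)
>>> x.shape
(3, 3)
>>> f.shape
(3, 3, 29)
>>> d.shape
(19, 29)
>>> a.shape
(29, 3)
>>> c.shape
(3, 29)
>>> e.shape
(3, 29)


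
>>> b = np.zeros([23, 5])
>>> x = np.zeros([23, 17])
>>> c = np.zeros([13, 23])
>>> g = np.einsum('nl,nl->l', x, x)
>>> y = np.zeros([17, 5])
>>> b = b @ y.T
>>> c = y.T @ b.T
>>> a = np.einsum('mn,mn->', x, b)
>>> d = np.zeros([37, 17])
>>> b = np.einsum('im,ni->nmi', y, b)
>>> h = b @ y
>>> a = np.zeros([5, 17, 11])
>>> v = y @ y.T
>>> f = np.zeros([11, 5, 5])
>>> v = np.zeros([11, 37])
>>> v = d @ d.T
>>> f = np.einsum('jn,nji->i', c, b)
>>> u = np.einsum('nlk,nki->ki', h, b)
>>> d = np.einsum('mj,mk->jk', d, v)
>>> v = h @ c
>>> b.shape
(23, 5, 17)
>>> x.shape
(23, 17)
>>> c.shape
(5, 23)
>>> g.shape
(17,)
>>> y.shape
(17, 5)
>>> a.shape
(5, 17, 11)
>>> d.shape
(17, 37)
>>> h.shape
(23, 5, 5)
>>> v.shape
(23, 5, 23)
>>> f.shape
(17,)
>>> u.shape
(5, 17)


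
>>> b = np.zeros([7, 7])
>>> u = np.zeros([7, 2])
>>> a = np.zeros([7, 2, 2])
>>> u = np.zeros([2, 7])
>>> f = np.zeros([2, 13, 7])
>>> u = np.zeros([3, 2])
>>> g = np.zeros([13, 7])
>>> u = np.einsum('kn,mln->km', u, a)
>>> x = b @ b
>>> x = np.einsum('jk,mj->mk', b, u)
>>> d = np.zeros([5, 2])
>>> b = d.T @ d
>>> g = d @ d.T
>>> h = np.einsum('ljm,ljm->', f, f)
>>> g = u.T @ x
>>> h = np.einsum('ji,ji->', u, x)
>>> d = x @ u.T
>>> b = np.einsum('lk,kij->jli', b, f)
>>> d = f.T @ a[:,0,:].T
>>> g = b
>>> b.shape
(7, 2, 13)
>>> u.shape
(3, 7)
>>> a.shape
(7, 2, 2)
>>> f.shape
(2, 13, 7)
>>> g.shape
(7, 2, 13)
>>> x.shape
(3, 7)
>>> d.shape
(7, 13, 7)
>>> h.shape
()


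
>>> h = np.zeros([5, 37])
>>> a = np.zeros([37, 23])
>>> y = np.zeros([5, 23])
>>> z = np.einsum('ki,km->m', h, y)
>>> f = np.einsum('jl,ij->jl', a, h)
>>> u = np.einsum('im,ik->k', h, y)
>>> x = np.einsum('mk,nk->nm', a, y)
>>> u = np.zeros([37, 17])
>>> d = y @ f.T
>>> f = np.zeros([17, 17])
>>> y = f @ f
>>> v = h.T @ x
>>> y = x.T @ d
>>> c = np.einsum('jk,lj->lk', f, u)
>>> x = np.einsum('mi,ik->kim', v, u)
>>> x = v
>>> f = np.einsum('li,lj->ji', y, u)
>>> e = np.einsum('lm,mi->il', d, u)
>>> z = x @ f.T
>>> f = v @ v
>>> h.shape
(5, 37)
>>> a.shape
(37, 23)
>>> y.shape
(37, 37)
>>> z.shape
(37, 17)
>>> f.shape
(37, 37)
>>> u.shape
(37, 17)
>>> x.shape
(37, 37)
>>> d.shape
(5, 37)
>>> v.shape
(37, 37)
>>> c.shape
(37, 17)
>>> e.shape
(17, 5)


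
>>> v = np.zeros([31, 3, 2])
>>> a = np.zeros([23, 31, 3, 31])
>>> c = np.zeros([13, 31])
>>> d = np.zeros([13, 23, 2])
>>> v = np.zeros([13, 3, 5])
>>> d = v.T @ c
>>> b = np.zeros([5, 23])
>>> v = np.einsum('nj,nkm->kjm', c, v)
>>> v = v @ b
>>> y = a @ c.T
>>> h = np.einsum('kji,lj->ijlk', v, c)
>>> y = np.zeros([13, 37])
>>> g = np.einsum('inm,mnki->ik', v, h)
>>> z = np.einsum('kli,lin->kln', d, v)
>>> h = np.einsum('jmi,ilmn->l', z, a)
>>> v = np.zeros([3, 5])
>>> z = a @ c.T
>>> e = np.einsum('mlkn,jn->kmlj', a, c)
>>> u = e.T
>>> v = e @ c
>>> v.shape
(3, 23, 31, 31)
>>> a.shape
(23, 31, 3, 31)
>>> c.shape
(13, 31)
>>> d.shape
(5, 3, 31)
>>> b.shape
(5, 23)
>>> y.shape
(13, 37)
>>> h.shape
(31,)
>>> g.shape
(3, 13)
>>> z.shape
(23, 31, 3, 13)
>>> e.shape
(3, 23, 31, 13)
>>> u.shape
(13, 31, 23, 3)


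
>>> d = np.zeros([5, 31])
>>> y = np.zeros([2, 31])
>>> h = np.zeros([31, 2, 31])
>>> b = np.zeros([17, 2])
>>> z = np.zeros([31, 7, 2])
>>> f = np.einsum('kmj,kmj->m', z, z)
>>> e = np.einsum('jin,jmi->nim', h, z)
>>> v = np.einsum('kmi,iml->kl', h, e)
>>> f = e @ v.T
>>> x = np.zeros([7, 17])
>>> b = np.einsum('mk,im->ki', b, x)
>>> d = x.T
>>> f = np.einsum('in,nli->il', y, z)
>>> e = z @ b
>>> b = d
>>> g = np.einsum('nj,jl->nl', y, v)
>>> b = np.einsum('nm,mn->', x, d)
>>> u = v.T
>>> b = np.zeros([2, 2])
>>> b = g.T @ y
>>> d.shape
(17, 7)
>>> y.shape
(2, 31)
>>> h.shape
(31, 2, 31)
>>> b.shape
(7, 31)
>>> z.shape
(31, 7, 2)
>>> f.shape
(2, 7)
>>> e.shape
(31, 7, 7)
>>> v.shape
(31, 7)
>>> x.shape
(7, 17)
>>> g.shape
(2, 7)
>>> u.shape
(7, 31)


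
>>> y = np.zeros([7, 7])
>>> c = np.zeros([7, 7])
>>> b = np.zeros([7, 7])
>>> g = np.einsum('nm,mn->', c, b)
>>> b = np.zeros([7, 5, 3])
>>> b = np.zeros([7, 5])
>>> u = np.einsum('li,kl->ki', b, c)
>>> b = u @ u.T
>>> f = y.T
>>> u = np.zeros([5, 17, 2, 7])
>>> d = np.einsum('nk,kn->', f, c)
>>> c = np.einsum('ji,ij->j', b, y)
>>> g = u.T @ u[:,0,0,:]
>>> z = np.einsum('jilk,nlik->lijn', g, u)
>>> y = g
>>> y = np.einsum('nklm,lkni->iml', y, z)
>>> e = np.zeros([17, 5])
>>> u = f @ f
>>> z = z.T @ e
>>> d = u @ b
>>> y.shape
(5, 7, 17)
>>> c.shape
(7,)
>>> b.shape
(7, 7)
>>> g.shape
(7, 2, 17, 7)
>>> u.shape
(7, 7)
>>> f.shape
(7, 7)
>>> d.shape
(7, 7)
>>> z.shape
(5, 7, 2, 5)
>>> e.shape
(17, 5)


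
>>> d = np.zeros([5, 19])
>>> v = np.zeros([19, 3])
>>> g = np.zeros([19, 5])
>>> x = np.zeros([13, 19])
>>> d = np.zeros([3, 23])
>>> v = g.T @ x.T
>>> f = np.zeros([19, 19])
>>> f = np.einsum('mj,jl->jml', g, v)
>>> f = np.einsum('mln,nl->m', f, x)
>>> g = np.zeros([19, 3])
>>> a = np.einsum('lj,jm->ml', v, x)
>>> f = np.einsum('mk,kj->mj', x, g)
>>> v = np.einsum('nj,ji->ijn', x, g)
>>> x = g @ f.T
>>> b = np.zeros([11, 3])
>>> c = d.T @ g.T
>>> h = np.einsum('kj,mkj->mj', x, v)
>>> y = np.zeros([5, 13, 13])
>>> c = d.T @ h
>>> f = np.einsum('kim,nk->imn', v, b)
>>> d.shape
(3, 23)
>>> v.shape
(3, 19, 13)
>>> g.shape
(19, 3)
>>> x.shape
(19, 13)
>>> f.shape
(19, 13, 11)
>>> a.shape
(19, 5)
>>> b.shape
(11, 3)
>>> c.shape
(23, 13)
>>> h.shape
(3, 13)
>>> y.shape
(5, 13, 13)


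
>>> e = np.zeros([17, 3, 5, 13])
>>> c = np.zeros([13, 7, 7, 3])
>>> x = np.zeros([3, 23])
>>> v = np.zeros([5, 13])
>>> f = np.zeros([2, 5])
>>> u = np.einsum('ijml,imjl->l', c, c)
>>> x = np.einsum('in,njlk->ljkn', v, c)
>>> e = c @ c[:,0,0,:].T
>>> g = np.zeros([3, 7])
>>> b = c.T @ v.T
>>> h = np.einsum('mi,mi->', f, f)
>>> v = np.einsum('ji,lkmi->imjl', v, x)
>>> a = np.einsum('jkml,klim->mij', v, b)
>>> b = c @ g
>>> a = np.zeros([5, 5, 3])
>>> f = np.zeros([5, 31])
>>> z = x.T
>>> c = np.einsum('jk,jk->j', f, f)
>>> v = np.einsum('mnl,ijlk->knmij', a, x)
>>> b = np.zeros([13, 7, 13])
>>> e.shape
(13, 7, 7, 13)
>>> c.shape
(5,)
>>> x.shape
(7, 7, 3, 13)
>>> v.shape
(13, 5, 5, 7, 7)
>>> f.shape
(5, 31)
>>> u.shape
(3,)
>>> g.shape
(3, 7)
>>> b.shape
(13, 7, 13)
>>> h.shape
()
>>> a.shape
(5, 5, 3)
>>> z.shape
(13, 3, 7, 7)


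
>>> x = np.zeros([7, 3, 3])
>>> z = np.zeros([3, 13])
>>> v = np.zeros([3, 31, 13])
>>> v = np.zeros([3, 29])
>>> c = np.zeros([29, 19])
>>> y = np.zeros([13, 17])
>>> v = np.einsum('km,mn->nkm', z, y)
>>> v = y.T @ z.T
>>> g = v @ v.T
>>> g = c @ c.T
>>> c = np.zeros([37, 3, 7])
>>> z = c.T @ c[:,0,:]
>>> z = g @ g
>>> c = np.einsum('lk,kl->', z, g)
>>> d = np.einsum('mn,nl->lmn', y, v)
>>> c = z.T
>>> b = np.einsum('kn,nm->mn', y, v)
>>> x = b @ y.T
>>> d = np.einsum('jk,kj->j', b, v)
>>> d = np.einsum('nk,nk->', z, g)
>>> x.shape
(3, 13)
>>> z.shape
(29, 29)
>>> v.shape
(17, 3)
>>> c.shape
(29, 29)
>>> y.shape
(13, 17)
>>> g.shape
(29, 29)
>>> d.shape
()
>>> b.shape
(3, 17)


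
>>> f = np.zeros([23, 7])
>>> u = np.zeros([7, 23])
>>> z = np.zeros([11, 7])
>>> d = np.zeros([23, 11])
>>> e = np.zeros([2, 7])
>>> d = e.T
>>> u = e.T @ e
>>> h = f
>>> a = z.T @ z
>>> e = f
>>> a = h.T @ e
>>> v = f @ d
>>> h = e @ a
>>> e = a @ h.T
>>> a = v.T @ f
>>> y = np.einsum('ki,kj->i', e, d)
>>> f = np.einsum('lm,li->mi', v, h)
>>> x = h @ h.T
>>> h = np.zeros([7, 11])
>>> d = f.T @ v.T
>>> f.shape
(2, 7)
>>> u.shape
(7, 7)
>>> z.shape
(11, 7)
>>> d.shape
(7, 23)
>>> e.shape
(7, 23)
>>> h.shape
(7, 11)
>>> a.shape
(2, 7)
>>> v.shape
(23, 2)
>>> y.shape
(23,)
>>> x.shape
(23, 23)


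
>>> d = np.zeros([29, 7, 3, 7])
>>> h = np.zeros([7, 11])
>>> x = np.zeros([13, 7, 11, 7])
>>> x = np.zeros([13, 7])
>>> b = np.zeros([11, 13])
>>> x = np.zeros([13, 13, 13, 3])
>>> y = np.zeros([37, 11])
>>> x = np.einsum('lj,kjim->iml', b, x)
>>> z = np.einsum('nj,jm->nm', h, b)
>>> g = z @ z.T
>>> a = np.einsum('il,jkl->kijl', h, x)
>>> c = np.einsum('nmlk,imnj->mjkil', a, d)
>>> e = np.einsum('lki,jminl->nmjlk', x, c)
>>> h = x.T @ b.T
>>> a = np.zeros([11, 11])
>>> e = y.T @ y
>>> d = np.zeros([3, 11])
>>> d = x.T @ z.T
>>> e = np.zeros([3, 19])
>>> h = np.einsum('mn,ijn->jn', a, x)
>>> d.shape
(11, 3, 7)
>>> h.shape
(3, 11)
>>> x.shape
(13, 3, 11)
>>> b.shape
(11, 13)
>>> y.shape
(37, 11)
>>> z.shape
(7, 13)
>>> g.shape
(7, 7)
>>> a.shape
(11, 11)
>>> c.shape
(7, 7, 11, 29, 13)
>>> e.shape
(3, 19)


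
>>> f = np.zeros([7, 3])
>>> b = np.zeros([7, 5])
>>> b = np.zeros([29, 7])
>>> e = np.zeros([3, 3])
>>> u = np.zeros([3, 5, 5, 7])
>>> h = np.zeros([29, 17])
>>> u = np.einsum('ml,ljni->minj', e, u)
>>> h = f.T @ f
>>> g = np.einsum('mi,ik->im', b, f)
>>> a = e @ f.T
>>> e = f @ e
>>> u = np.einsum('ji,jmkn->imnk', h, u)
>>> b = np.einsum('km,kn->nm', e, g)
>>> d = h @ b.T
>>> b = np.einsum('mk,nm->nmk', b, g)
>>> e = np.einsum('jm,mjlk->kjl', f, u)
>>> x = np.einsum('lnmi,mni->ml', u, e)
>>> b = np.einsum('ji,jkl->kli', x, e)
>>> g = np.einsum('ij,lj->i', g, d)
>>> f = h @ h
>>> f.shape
(3, 3)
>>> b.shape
(7, 5, 3)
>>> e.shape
(5, 7, 5)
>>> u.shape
(3, 7, 5, 5)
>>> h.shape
(3, 3)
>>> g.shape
(7,)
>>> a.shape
(3, 7)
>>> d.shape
(3, 29)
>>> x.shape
(5, 3)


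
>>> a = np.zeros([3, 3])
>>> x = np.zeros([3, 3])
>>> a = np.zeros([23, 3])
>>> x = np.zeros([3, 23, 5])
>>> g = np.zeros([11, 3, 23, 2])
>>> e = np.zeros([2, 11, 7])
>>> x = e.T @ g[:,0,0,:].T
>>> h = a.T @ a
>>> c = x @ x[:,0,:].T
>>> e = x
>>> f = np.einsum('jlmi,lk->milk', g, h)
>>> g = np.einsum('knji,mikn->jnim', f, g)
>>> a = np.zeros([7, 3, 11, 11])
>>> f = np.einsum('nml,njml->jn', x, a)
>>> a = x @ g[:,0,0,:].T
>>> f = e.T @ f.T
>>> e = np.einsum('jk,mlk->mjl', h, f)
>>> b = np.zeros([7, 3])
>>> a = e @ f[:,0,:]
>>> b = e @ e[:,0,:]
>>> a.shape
(11, 3, 3)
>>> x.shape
(7, 11, 11)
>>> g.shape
(3, 2, 3, 11)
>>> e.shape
(11, 3, 11)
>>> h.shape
(3, 3)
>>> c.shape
(7, 11, 7)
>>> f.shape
(11, 11, 3)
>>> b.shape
(11, 3, 11)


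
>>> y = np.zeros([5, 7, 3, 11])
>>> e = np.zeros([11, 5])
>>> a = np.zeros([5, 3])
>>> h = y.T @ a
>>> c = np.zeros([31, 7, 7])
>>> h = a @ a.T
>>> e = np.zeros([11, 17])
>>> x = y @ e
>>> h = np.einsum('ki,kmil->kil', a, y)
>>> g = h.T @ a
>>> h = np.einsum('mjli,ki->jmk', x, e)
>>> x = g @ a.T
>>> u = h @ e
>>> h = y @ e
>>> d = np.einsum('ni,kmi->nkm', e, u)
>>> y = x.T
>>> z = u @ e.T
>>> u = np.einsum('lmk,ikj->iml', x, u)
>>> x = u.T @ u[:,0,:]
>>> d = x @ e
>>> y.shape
(5, 3, 11)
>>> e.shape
(11, 17)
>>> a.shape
(5, 3)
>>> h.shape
(5, 7, 3, 17)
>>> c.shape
(31, 7, 7)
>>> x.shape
(11, 3, 11)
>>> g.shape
(11, 3, 3)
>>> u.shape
(7, 3, 11)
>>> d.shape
(11, 3, 17)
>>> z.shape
(7, 5, 11)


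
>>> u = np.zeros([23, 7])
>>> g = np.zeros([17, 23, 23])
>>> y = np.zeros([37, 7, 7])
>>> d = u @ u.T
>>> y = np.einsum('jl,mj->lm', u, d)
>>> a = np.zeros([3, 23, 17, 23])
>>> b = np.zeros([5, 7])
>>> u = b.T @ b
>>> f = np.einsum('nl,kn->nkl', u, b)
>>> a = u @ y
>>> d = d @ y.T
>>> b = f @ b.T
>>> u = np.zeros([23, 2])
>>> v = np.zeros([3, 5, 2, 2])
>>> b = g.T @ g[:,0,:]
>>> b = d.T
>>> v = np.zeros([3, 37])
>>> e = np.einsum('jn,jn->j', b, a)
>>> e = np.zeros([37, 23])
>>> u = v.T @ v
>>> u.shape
(37, 37)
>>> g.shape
(17, 23, 23)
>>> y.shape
(7, 23)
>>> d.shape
(23, 7)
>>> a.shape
(7, 23)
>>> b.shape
(7, 23)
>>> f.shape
(7, 5, 7)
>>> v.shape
(3, 37)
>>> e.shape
(37, 23)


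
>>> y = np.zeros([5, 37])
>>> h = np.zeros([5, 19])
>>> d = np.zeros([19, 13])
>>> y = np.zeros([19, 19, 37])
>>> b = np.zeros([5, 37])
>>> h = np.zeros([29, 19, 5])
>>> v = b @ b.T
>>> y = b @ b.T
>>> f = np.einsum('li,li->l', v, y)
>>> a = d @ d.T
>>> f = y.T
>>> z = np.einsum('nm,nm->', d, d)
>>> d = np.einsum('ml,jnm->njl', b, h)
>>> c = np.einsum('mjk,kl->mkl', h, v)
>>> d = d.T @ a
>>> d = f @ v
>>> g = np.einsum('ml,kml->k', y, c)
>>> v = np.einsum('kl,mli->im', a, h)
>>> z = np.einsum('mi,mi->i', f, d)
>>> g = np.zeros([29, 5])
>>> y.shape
(5, 5)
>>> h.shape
(29, 19, 5)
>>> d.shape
(5, 5)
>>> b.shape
(5, 37)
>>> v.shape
(5, 29)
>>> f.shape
(5, 5)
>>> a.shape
(19, 19)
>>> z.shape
(5,)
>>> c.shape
(29, 5, 5)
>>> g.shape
(29, 5)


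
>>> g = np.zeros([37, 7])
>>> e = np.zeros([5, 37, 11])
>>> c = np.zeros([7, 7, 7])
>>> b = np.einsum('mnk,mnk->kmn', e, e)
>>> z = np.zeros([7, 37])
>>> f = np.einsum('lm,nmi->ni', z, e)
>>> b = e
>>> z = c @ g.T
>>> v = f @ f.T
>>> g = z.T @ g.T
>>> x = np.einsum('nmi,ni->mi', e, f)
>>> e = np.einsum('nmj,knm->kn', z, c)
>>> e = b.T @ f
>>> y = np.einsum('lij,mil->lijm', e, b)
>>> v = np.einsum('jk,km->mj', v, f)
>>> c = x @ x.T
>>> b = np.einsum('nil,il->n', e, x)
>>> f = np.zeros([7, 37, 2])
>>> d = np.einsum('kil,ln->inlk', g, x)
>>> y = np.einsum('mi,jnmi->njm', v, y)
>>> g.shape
(37, 7, 37)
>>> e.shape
(11, 37, 11)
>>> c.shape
(37, 37)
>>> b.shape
(11,)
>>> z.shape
(7, 7, 37)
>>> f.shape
(7, 37, 2)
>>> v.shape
(11, 5)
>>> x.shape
(37, 11)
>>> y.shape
(37, 11, 11)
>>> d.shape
(7, 11, 37, 37)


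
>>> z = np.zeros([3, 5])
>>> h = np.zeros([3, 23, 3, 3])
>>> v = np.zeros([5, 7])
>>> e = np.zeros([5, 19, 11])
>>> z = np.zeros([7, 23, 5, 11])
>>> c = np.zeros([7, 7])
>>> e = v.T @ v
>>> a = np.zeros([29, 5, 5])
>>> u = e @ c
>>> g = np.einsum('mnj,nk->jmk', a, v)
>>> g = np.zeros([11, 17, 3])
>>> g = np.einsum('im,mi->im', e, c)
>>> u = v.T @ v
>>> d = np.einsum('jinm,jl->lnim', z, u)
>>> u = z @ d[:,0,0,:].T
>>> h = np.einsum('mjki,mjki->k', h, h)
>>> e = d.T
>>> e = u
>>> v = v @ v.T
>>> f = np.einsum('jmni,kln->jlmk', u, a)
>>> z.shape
(7, 23, 5, 11)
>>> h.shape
(3,)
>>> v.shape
(5, 5)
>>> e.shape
(7, 23, 5, 7)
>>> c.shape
(7, 7)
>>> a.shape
(29, 5, 5)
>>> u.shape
(7, 23, 5, 7)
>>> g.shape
(7, 7)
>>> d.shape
(7, 5, 23, 11)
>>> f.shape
(7, 5, 23, 29)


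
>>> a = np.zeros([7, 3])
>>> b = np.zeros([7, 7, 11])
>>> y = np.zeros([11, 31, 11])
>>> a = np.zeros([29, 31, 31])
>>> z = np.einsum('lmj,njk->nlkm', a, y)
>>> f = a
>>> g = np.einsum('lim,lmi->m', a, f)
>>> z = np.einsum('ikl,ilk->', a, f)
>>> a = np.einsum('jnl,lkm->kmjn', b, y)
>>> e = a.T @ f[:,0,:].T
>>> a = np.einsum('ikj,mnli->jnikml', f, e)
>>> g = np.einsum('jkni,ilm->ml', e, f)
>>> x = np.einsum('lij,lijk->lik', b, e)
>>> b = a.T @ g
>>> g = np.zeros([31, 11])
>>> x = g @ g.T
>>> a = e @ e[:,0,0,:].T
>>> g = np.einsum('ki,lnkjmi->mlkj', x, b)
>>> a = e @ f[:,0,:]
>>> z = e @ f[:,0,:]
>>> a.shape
(7, 7, 11, 31)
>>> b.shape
(11, 7, 31, 29, 7, 31)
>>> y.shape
(11, 31, 11)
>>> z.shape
(7, 7, 11, 31)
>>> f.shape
(29, 31, 31)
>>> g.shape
(7, 11, 31, 29)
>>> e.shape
(7, 7, 11, 29)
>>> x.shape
(31, 31)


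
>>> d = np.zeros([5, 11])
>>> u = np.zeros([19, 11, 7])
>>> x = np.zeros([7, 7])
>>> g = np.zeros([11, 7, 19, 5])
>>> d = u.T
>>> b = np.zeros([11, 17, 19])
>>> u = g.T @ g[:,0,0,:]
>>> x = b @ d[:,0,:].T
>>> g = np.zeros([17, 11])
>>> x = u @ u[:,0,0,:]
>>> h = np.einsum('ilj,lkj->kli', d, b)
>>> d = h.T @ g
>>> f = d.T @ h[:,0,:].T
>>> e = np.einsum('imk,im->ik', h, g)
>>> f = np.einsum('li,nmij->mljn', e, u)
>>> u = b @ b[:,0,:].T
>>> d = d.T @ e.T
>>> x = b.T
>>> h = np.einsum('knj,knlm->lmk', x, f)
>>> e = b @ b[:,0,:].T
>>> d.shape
(11, 11, 17)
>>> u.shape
(11, 17, 11)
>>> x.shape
(19, 17, 11)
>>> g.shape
(17, 11)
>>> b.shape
(11, 17, 19)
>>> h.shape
(5, 5, 19)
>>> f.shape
(19, 17, 5, 5)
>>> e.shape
(11, 17, 11)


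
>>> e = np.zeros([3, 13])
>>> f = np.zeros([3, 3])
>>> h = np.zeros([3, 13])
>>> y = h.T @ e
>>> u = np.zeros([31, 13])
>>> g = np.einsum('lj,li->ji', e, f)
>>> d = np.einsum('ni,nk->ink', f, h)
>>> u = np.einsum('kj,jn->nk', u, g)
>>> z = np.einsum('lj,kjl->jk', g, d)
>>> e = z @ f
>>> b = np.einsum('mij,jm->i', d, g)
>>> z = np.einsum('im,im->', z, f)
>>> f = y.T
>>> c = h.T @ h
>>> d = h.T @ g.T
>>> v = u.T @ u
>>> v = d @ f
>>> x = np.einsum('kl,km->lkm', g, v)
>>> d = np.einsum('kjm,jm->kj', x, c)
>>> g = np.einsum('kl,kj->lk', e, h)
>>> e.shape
(3, 3)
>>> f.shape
(13, 13)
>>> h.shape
(3, 13)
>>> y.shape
(13, 13)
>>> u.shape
(3, 31)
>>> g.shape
(3, 3)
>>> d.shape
(3, 13)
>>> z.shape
()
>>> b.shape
(3,)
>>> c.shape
(13, 13)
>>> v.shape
(13, 13)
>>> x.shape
(3, 13, 13)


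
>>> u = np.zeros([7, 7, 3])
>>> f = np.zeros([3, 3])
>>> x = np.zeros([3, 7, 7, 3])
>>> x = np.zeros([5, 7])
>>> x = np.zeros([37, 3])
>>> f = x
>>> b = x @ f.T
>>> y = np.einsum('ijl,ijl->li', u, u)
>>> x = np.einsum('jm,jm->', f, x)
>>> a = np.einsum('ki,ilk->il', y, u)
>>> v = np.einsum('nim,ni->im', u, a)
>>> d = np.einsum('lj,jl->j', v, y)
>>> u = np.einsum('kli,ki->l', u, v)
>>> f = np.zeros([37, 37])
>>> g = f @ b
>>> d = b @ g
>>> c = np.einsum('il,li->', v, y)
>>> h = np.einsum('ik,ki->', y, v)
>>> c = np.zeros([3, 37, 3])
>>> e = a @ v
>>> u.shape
(7,)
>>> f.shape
(37, 37)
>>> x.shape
()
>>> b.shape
(37, 37)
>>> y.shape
(3, 7)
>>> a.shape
(7, 7)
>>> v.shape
(7, 3)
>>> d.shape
(37, 37)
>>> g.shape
(37, 37)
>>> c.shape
(3, 37, 3)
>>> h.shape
()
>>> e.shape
(7, 3)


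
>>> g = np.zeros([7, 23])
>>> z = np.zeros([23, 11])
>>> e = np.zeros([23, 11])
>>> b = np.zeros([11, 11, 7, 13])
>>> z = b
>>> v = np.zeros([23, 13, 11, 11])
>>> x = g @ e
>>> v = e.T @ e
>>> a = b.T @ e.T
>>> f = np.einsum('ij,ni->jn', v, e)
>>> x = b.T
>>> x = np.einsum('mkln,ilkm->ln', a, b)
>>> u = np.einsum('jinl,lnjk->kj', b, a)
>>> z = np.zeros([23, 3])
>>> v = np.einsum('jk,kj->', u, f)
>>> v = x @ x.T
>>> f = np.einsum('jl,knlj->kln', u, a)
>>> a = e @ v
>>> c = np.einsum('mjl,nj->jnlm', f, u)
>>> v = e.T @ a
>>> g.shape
(7, 23)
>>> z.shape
(23, 3)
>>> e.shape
(23, 11)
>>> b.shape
(11, 11, 7, 13)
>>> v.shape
(11, 11)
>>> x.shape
(11, 23)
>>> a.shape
(23, 11)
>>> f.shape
(13, 11, 7)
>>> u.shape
(23, 11)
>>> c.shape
(11, 23, 7, 13)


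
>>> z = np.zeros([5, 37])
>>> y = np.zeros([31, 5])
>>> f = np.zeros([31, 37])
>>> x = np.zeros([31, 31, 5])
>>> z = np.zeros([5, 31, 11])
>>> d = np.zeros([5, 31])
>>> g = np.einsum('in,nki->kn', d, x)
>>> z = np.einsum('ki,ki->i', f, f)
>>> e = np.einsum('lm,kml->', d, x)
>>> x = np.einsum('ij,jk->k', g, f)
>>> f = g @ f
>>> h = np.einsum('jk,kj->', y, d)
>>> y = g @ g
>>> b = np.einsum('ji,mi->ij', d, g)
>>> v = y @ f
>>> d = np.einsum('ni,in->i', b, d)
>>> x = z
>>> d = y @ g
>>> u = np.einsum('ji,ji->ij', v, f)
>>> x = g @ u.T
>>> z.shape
(37,)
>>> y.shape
(31, 31)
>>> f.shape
(31, 37)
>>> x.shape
(31, 37)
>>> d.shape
(31, 31)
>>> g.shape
(31, 31)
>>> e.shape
()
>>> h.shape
()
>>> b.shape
(31, 5)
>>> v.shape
(31, 37)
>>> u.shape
(37, 31)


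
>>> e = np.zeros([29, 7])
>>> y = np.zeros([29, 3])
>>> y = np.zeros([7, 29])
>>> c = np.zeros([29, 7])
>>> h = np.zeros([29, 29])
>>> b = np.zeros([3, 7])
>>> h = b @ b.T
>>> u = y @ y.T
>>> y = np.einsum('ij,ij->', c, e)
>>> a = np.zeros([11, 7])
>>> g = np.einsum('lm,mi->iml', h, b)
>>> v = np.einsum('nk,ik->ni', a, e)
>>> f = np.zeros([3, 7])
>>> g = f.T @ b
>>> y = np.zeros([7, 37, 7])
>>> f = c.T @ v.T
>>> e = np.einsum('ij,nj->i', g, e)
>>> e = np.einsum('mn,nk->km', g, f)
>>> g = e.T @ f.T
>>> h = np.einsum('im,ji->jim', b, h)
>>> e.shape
(11, 7)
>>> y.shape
(7, 37, 7)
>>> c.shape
(29, 7)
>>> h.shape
(3, 3, 7)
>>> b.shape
(3, 7)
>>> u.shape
(7, 7)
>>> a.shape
(11, 7)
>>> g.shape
(7, 7)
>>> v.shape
(11, 29)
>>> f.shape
(7, 11)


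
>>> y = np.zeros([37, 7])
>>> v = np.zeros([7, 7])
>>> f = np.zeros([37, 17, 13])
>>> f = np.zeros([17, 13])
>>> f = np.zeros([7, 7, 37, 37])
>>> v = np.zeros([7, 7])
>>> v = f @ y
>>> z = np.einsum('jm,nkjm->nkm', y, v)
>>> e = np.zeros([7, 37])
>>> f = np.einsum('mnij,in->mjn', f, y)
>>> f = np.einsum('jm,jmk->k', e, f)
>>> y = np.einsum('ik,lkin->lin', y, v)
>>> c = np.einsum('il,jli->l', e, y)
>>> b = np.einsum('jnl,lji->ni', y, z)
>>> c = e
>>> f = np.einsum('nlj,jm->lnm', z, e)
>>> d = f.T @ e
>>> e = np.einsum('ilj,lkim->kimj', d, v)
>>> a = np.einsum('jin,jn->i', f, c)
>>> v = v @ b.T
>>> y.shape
(7, 37, 7)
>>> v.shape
(7, 7, 37, 37)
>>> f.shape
(7, 7, 37)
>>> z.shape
(7, 7, 7)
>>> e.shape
(7, 37, 7, 37)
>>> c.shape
(7, 37)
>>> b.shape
(37, 7)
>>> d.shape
(37, 7, 37)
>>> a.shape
(7,)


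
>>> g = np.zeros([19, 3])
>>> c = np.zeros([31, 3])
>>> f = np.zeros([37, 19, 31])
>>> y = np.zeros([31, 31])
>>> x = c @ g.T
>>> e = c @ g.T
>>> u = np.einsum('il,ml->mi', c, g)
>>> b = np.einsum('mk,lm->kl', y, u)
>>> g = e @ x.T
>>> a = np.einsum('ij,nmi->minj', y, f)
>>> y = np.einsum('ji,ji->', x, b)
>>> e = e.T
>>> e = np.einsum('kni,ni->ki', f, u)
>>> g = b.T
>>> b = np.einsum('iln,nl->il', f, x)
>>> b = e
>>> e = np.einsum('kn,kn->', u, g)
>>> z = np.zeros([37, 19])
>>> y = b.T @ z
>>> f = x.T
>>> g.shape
(19, 31)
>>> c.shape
(31, 3)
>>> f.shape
(19, 31)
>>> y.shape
(31, 19)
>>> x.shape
(31, 19)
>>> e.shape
()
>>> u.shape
(19, 31)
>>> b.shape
(37, 31)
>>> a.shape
(19, 31, 37, 31)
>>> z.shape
(37, 19)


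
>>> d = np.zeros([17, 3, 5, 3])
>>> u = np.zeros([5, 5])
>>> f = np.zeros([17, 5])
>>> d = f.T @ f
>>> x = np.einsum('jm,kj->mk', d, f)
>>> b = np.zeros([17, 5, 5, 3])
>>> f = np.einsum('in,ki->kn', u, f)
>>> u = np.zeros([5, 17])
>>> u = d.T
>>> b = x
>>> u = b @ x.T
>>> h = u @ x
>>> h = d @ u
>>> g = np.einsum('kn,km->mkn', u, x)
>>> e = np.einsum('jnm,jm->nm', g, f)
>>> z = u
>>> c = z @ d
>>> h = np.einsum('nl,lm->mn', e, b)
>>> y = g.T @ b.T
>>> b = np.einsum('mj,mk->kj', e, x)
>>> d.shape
(5, 5)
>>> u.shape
(5, 5)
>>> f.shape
(17, 5)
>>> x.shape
(5, 17)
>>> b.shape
(17, 5)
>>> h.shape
(17, 5)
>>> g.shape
(17, 5, 5)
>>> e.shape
(5, 5)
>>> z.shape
(5, 5)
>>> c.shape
(5, 5)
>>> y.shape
(5, 5, 5)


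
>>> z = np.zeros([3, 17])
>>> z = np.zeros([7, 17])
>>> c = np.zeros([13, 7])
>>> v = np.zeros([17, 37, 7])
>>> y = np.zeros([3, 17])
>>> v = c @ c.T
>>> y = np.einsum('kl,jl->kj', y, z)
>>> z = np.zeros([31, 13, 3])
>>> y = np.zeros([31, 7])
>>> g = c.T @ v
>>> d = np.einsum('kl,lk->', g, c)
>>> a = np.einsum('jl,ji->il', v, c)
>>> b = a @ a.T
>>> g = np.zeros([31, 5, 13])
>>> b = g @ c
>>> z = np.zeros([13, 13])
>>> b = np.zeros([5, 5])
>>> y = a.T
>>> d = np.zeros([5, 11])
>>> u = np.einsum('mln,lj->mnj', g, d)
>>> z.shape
(13, 13)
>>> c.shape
(13, 7)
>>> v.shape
(13, 13)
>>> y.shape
(13, 7)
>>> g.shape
(31, 5, 13)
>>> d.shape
(5, 11)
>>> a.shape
(7, 13)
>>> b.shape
(5, 5)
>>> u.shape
(31, 13, 11)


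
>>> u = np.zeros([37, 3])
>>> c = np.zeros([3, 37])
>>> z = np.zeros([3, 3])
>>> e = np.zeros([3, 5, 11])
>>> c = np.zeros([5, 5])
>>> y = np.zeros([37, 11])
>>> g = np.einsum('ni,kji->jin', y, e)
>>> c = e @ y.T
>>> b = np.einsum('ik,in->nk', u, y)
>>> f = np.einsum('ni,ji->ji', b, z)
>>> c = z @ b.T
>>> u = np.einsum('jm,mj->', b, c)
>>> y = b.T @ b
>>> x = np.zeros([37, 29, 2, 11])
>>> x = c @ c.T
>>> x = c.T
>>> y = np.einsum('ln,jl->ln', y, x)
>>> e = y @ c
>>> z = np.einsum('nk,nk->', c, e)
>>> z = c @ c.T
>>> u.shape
()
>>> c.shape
(3, 11)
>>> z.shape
(3, 3)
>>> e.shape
(3, 11)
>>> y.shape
(3, 3)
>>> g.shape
(5, 11, 37)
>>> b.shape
(11, 3)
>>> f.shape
(3, 3)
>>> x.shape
(11, 3)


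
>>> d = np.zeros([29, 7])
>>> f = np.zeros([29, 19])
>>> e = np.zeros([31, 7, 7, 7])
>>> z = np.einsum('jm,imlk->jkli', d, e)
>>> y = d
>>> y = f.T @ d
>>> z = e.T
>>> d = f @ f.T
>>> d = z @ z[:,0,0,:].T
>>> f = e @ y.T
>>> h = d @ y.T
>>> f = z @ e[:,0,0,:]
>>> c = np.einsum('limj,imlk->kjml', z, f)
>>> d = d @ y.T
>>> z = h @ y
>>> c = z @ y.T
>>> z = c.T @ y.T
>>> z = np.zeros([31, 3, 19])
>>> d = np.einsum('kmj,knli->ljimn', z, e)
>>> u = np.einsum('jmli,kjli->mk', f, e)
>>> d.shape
(7, 19, 7, 3, 7)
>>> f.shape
(7, 7, 7, 7)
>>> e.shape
(31, 7, 7, 7)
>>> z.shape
(31, 3, 19)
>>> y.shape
(19, 7)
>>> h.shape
(7, 7, 7, 19)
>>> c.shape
(7, 7, 7, 19)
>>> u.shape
(7, 31)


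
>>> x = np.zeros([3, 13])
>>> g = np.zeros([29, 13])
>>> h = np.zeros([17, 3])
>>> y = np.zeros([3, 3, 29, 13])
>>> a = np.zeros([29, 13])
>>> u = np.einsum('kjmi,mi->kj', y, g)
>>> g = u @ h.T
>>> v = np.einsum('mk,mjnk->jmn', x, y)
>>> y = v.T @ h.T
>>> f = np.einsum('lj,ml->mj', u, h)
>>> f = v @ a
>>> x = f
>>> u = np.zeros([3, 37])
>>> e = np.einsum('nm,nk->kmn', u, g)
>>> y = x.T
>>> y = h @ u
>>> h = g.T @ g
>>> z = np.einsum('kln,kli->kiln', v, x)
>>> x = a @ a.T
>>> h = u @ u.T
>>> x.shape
(29, 29)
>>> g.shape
(3, 17)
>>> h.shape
(3, 3)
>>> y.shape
(17, 37)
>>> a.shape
(29, 13)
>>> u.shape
(3, 37)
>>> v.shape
(3, 3, 29)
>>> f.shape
(3, 3, 13)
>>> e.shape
(17, 37, 3)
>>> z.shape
(3, 13, 3, 29)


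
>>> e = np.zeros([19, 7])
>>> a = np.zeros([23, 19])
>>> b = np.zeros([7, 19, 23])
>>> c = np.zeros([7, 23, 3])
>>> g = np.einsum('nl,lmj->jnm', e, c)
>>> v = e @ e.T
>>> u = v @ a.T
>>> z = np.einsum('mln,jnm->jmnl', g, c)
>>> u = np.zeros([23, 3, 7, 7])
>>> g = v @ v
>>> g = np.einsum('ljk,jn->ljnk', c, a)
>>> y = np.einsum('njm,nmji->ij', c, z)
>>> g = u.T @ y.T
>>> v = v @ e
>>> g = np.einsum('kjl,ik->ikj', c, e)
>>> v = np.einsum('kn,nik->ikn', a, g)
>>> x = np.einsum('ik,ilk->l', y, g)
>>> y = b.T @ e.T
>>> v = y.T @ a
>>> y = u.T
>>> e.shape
(19, 7)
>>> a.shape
(23, 19)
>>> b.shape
(7, 19, 23)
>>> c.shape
(7, 23, 3)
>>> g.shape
(19, 7, 23)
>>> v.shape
(19, 19, 19)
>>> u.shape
(23, 3, 7, 7)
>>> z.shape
(7, 3, 23, 19)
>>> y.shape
(7, 7, 3, 23)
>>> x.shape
(7,)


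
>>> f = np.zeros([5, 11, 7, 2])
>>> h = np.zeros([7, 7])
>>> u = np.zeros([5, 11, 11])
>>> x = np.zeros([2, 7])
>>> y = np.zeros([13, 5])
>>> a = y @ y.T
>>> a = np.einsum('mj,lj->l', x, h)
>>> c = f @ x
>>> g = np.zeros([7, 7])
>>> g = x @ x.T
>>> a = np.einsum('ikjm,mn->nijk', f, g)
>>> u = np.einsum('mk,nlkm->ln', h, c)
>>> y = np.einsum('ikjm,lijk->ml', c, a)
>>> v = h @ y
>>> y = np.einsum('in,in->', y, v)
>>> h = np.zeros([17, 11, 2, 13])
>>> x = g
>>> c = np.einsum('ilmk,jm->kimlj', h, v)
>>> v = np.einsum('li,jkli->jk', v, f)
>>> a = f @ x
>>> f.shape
(5, 11, 7, 2)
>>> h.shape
(17, 11, 2, 13)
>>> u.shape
(11, 5)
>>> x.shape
(2, 2)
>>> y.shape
()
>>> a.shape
(5, 11, 7, 2)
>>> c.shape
(13, 17, 2, 11, 7)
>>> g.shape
(2, 2)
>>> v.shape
(5, 11)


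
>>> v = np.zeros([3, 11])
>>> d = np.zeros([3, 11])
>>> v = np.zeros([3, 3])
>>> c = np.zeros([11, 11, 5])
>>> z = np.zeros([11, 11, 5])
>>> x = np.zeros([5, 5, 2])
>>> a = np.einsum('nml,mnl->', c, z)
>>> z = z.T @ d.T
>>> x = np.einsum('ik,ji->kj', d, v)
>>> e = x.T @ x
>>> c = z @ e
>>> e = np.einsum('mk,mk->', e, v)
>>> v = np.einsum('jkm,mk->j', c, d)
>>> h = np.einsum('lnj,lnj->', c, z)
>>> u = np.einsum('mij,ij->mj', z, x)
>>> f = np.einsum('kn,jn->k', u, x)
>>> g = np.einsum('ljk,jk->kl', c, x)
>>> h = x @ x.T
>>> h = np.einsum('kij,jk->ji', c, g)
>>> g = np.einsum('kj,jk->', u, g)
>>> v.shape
(5,)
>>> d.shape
(3, 11)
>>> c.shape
(5, 11, 3)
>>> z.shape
(5, 11, 3)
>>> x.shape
(11, 3)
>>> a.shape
()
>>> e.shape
()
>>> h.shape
(3, 11)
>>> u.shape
(5, 3)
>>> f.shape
(5,)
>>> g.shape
()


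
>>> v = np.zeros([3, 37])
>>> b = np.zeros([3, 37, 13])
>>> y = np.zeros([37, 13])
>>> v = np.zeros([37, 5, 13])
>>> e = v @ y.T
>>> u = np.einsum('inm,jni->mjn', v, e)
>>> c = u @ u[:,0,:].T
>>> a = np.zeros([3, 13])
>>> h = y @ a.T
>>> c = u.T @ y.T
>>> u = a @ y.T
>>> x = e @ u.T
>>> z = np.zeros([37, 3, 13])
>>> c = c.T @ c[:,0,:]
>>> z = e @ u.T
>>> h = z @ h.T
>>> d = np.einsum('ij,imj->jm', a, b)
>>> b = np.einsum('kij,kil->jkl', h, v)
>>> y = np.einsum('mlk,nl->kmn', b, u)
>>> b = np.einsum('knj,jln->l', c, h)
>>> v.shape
(37, 5, 13)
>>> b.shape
(5,)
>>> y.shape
(13, 37, 3)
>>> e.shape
(37, 5, 37)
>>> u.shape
(3, 37)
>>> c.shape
(37, 37, 37)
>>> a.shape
(3, 13)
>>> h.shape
(37, 5, 37)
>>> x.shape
(37, 5, 3)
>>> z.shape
(37, 5, 3)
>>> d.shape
(13, 37)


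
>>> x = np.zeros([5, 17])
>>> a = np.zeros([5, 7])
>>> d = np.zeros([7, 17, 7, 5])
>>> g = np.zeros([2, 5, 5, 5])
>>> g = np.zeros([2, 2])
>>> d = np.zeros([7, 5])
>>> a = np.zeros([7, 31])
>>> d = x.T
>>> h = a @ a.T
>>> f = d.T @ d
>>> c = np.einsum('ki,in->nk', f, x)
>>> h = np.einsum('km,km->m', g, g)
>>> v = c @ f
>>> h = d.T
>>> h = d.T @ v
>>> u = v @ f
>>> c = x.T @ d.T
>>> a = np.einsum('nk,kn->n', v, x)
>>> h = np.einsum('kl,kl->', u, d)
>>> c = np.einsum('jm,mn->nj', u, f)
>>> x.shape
(5, 17)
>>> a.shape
(17,)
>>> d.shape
(17, 5)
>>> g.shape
(2, 2)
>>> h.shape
()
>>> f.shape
(5, 5)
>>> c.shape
(5, 17)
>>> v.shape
(17, 5)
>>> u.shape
(17, 5)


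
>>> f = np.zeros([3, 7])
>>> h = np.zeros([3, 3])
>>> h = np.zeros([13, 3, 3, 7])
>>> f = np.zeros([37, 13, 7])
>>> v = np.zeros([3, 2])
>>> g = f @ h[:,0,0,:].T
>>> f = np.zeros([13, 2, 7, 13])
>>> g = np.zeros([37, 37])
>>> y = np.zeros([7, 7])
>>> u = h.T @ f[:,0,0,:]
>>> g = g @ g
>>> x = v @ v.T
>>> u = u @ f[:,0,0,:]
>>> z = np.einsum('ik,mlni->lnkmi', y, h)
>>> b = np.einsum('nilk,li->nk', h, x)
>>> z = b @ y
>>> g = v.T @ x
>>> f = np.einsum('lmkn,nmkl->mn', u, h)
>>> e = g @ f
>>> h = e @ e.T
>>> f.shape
(3, 13)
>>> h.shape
(2, 2)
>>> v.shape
(3, 2)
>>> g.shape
(2, 3)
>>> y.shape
(7, 7)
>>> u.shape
(7, 3, 3, 13)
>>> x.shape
(3, 3)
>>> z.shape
(13, 7)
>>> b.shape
(13, 7)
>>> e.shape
(2, 13)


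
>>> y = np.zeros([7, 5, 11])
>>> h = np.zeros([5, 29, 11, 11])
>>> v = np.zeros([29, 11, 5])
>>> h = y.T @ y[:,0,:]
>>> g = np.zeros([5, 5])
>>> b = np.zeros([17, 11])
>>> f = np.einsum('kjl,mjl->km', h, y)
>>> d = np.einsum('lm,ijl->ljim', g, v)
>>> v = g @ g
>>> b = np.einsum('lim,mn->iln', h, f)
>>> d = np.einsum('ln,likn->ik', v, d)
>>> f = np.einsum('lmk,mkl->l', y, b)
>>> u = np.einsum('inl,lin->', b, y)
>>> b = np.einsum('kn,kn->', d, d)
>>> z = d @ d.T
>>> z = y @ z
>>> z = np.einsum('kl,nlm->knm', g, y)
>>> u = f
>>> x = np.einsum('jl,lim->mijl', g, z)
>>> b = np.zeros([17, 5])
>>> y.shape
(7, 5, 11)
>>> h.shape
(11, 5, 11)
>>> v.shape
(5, 5)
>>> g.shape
(5, 5)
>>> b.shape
(17, 5)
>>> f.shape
(7,)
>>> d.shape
(11, 29)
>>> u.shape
(7,)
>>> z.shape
(5, 7, 11)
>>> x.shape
(11, 7, 5, 5)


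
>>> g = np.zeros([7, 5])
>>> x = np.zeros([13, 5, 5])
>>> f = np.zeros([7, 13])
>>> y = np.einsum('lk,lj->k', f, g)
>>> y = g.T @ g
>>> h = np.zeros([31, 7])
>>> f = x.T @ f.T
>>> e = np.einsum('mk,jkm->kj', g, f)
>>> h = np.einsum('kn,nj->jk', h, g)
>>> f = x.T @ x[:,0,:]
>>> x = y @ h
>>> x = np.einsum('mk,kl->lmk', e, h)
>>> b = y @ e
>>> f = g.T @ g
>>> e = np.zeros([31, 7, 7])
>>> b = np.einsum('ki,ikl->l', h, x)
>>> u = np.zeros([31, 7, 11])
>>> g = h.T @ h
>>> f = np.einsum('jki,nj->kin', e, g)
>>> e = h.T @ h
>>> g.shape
(31, 31)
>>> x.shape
(31, 5, 5)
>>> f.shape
(7, 7, 31)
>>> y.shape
(5, 5)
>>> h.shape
(5, 31)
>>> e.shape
(31, 31)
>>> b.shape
(5,)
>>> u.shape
(31, 7, 11)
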